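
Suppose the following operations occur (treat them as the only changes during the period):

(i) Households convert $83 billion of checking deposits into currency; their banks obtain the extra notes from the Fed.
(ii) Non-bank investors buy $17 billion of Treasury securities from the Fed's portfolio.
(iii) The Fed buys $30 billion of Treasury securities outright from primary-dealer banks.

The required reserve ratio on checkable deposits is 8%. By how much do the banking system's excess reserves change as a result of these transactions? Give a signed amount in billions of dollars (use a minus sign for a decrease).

-$62 billion

Currency withdrawal $83 billion: reserves −$83B, deposits −$83B.
Asset sale (to non-banks) $17 billion: reserves −$17B, deposits −$17B.
OMO purchase (from banks) $30 billion: reserves +$30B, deposits 0.
Totals: Δreserves = −$70B, Δdeposits = −$100B.
Δrequired reserves = 8% × −$100B = −$8B.
Δexcess reserves = Δreserves − Δrequired = −$70B − (−$8B) = -$62 billion.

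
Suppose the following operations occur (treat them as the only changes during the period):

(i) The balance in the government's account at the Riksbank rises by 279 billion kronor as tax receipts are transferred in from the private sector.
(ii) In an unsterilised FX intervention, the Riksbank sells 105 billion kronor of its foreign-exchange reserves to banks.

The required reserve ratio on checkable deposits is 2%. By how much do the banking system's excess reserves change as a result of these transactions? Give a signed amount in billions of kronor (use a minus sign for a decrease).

Government account inflow 279 billion kronor: reserves −279B, deposits −279B.
FX sale 105 billion kronor: reserves −105B, deposits 0.
Totals: Δreserves = −384B, Δdeposits = −279B.
Δrequired reserves = 2% × −279B = −5.58B.
Δexcess reserves = Δreserves − Δrequired = −384B − (−5.58B) = -378.42 billion.

-378.42 billion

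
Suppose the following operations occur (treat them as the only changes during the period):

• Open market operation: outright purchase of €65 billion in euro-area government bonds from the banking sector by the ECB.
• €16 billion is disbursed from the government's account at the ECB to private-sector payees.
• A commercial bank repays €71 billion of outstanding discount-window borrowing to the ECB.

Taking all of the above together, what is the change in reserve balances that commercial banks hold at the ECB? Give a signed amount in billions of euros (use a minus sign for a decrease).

ECB balance sheet:
  Assets:      Securities +€65B, Loans to banks −€71B
  Liabilities: Bank reserves +€10B, Government deposits −€16B
So the change in reserve balances that commercial banks hold at the ECB is +€10 billion.

+€10 billion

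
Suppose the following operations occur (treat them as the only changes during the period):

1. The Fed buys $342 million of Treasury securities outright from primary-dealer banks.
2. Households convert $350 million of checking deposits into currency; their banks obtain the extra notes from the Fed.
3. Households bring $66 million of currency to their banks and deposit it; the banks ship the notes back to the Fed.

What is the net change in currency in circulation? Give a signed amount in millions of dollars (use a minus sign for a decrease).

+$284 million

OMO purchase (from banks) $342 million: no currency enters or leaves circulation → 0.
Currency withdrawal $350 million: notes leave the central bank → +$350M.
Currency deposit $66 million: notes return to the central bank → −$66M.
Net: 0 + 350 − 66 = +$284 million.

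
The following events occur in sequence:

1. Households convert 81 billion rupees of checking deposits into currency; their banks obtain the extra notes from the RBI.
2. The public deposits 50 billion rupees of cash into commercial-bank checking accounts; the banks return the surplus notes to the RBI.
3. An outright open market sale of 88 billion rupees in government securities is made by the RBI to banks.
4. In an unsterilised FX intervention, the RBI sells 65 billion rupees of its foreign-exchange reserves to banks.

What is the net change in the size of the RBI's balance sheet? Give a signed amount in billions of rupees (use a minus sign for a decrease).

-153 billion

RBI balance sheet:
  Assets:      Securities −88B, Foreign assets −65B
  Liabilities: Bank reserves −184B, Currency in circulation +31B
Change in total RBI assets = -153 billion.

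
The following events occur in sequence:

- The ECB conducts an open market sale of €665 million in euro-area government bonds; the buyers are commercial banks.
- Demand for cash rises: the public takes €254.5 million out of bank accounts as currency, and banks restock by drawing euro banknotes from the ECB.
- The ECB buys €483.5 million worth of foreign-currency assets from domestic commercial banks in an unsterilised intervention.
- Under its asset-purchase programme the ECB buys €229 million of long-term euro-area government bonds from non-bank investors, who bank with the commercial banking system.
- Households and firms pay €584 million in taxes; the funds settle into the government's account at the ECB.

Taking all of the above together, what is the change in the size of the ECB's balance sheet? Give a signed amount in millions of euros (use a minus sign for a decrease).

+€47.5 million

OMO sale (to banks) €665 million: an ECB asset is shed → −€665M.
Currency withdrawal €254.5 million: only the composition of liabilities changes → 0.
FX purchase €483.5 million: an ECB asset is acquired → +€483.5M.
Asset purchase (from non-banks) €229 million: an ECB asset is acquired → +€229M.
Government account inflow €584 million: only the composition of liabilities changes → 0.
Net: −665 + 0 + 483.5 + 229 + 0 = +€47.5 million.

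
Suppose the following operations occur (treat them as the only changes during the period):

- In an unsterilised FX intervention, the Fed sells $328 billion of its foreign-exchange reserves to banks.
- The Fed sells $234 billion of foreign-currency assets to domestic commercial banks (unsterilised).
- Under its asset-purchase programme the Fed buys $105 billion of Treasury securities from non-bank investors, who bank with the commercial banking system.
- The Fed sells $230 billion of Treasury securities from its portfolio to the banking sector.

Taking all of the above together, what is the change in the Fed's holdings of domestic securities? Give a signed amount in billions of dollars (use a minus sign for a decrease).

-$125 billion

Fed balance sheet:
  Assets:      Securities −$125B, Foreign assets −$562B
  Liabilities: Bank reserves −$687B
So the change in the Fed's holdings of domestic securities is -$125 billion.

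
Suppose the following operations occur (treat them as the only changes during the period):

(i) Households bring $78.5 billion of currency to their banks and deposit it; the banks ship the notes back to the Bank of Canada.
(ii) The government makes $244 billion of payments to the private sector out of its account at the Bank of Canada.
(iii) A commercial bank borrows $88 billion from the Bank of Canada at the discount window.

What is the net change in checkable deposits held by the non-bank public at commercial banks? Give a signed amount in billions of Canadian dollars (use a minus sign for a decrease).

+$322.5 billion

Currency deposit $78.5 billion: non-bank counterparties' bank balances rise → +$78.5B.
Government spending $244 billion: non-bank counterparties' bank balances rise → +$244B.
Discount-window loan $88 billion: the counterparty is a bank, so public deposits are unchanged → 0.
Net: 78.5 + 244 + 0 = +$322.5 billion.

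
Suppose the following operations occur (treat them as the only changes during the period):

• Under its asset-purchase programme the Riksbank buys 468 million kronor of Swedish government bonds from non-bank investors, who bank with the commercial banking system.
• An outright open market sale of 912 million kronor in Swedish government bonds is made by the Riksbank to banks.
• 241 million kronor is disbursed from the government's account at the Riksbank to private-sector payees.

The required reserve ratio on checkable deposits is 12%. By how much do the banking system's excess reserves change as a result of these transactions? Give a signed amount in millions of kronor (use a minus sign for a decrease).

Asset purchase (from non-banks) 468 million kronor: reserves +468M, deposits +468M.
OMO sale (to banks) 912 million kronor: reserves −912M, deposits 0.
Government spending 241 million kronor: reserves +241M, deposits +241M.
Totals: Δreserves = −203M, Δdeposits = +709M.
Δrequired reserves = 12% × +709M = +85.08M.
Δexcess reserves = Δreserves − Δrequired = −203M − (+85.08M) = -288.08 million.

-288.08 million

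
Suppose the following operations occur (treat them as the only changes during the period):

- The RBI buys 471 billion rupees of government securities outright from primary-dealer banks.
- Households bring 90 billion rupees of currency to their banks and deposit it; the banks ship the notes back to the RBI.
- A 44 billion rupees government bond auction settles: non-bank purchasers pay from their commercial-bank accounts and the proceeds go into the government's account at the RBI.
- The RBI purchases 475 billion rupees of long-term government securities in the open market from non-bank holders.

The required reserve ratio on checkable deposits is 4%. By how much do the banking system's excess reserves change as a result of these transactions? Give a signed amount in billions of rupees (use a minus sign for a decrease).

+971.16 billion

OMO purchase (from banks) 471 billion rupees: reserves +471B, deposits 0.
Currency deposit 90 billion rupees: reserves +90B, deposits +90B.
Government account inflow 44 billion rupees: reserves −44B, deposits −44B.
Asset purchase (from non-banks) 475 billion rupees: reserves +475B, deposits +475B.
Totals: Δreserves = +992B, Δdeposits = +521B.
Δrequired reserves = 4% × +521B = +20.84B.
Δexcess reserves = Δreserves − Δrequired = +992B − (+20.84B) = +971.16 billion.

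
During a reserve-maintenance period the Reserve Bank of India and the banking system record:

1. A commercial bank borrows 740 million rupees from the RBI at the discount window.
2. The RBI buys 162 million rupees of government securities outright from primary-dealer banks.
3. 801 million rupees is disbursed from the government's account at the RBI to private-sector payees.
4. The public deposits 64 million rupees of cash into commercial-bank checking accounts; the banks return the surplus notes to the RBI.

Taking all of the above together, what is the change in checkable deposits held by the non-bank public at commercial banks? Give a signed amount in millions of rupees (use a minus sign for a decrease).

+865 million

RBI balance sheet:
  Assets:      Securities +162M, Loans to banks +740M
  Liabilities: Bank reserves +1767M, Currency in circulation −64M, Government deposits −801M
Commercial banking system:
  Assets:      Reserves at CB +1767M, Securities −162M
  Liabilities: Checkable deposits +865M, Borrowings from CB +740M
So the change in checkable deposits held by the non-bank public at commercial banks is +865 million.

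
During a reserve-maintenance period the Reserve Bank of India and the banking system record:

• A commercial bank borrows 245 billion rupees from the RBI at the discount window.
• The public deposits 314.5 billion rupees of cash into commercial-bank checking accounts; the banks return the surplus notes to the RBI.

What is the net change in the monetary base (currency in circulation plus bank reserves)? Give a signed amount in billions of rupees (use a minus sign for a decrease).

RBI balance sheet:
  Assets:      Loans to banks +245B
  Liabilities: Bank reserves +559.5B, Currency in circulation −314.5B
Commercial banking system:
  Assets:      Reserves at CB +559.5B
  Liabilities: Checkable deposits +314.5B, Borrowings from CB +245B
Monetary base = currency + reserves: −314.5B + (+559.5B) = +245 billion.

+245 billion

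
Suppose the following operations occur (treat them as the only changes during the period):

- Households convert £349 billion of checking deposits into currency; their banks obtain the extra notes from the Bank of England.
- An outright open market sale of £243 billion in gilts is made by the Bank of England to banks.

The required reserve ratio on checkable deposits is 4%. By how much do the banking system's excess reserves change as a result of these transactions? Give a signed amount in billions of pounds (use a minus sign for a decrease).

Currency withdrawal £349 billion: reserves −£349B, deposits −£349B.
OMO sale (to banks) £243 billion: reserves −£243B, deposits 0.
Totals: Δreserves = −£592B, Δdeposits = −£349B.
Δrequired reserves = 4% × −£349B = −£13.96B.
Δexcess reserves = Δreserves − Δrequired = −£592B − (−£13.96B) = -£578.04 billion.

-£578.04 billion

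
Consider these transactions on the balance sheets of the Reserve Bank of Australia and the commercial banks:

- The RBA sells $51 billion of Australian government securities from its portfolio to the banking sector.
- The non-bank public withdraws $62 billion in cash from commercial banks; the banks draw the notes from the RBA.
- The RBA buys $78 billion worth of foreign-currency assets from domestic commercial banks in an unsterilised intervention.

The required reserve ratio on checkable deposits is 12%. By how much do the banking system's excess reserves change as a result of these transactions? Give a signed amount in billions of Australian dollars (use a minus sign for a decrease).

OMO sale (to banks) $51 billion: reserves −$51B, deposits 0.
Currency withdrawal $62 billion: reserves −$62B, deposits −$62B.
FX purchase $78 billion: reserves +$78B, deposits 0.
Totals: Δreserves = −$35B, Δdeposits = −$62B.
Δrequired reserves = 12% × −$62B = −$7.44B.
Δexcess reserves = Δreserves − Δrequired = −$35B − (−$7.44B) = -$27.56 billion.

-$27.56 billion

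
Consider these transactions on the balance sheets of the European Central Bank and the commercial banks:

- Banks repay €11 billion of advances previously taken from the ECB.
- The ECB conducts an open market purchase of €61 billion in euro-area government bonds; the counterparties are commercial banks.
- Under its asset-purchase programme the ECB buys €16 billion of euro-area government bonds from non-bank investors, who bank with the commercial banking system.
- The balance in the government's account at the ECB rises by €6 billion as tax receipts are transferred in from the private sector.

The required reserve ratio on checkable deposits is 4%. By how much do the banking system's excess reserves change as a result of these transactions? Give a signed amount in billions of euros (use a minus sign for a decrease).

+€59.6 billion

Discount-window repayment €11 billion: reserves −€11B, deposits 0.
OMO purchase (from banks) €61 billion: reserves +€61B, deposits 0.
Asset purchase (from non-banks) €16 billion: reserves +€16B, deposits +€16B.
Government account inflow €6 billion: reserves −€6B, deposits −€6B.
Totals: Δreserves = +€60B, Δdeposits = +€10B.
Δrequired reserves = 4% × +€10B = +€0.4B.
Δexcess reserves = Δreserves − Δrequired = +€60B − (+€0.4B) = +€59.6 billion.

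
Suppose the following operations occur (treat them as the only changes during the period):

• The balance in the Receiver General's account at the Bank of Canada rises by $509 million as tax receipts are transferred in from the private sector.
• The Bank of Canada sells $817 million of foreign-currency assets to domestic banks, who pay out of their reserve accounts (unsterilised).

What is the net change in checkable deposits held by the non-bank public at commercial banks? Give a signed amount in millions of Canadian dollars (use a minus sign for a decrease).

Government account inflow $509 million: non-bank counterparties' bank balances fall → −$509M.
FX sale $817 million: the counterparty is a bank, so public deposits are unchanged → 0.
Net: −509 + 0 = -$509 million.

-$509 million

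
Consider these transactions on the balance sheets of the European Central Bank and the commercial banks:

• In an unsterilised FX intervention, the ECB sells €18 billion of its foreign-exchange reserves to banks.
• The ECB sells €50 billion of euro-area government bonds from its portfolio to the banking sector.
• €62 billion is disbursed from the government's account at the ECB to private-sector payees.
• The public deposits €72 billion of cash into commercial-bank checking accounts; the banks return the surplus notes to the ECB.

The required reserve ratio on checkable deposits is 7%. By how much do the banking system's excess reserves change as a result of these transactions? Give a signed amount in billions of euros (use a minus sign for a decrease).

+€56.62 billion

FX sale €18 billion: reserves −€18B, deposits 0.
OMO sale (to banks) €50 billion: reserves −€50B, deposits 0.
Government spending €62 billion: reserves +€62B, deposits +€62B.
Currency deposit €72 billion: reserves +€72B, deposits +€72B.
Totals: Δreserves = +€66B, Δdeposits = +€134B.
Δrequired reserves = 7% × +€134B = +€9.38B.
Δexcess reserves = Δreserves − Δrequired = +€66B − (+€9.38B) = +€56.62 billion.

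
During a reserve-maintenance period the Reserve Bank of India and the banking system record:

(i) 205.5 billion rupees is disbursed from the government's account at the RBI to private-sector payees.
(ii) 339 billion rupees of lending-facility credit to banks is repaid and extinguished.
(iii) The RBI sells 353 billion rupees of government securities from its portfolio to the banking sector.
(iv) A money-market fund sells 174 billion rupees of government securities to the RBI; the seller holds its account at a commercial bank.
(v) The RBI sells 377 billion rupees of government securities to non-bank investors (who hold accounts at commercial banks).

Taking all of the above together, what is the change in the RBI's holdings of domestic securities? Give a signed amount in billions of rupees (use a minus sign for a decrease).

Government spending 205.5 billion rupees: the RBI's securities portfolio is untouched → 0.
Discount-window repayment 339 billion rupees: the RBI's securities portfolio is untouched → 0.
OMO sale (to banks) 353 billion rupees: securities removed from the RBI's portfolio → −353B.
Asset purchase (from non-banks) 174 billion rupees: securities added to the RBI's portfolio → +174B.
Asset sale (to non-banks) 377 billion rupees: securities removed from the RBI's portfolio → −377B.
Net: 0 + 0 − 353 + 174 − 377 = -556 billion.

-556 billion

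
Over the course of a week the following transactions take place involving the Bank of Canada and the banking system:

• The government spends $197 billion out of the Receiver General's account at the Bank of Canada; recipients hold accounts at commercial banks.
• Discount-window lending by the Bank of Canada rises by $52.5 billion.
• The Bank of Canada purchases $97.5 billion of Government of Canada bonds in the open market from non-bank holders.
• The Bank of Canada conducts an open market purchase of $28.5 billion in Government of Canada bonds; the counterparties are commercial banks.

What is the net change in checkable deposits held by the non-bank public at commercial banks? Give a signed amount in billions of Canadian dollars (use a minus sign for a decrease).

Government spending $197 billion: non-bank counterparties' bank balances rise → +$197B.
Discount-window loan $52.5 billion: the counterparty is a bank, so public deposits are unchanged → 0.
Asset purchase (from non-banks) $97.5 billion: non-bank counterparties' bank balances rise → +$97.5B.
OMO purchase (from banks) $28.5 billion: the counterparty is a bank, so public deposits are unchanged → 0.
Net: 197 + 0 + 97.5 + 0 = +$294.5 billion.

+$294.5 billion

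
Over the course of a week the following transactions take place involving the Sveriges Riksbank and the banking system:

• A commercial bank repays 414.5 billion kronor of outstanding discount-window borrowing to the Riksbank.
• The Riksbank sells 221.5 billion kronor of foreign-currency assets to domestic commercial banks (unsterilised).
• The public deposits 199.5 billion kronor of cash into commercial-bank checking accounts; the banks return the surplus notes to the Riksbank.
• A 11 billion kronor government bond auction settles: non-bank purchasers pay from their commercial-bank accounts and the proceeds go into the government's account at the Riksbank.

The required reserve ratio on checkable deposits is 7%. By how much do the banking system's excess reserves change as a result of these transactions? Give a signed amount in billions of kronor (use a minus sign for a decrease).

-460.695 billion

Discount-window repayment 414.5 billion kronor: reserves −414.5B, deposits 0.
FX sale 221.5 billion kronor: reserves −221.5B, deposits 0.
Currency deposit 199.5 billion kronor: reserves +199.5B, deposits +199.5B.
Government account inflow 11 billion kronor: reserves −11B, deposits −11B.
Totals: Δreserves = −447.5B, Δdeposits = +188.5B.
Δrequired reserves = 7% × +188.5B = +13.195B.
Δexcess reserves = Δreserves − Δrequired = −447.5B − (+13.195B) = -460.695 billion.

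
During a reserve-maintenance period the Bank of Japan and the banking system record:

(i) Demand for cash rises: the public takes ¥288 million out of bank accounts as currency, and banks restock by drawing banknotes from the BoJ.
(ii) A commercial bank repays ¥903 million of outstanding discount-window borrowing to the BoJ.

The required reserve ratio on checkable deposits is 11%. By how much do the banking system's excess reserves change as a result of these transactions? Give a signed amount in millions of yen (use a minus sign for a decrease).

-¥1159.32 million

Currency withdrawal ¥288 million: reserves −¥288M, deposits −¥288M.
Discount-window repayment ¥903 million: reserves −¥903M, deposits 0.
Totals: Δreserves = −¥1191M, Δdeposits = −¥288M.
Δrequired reserves = 11% × −¥288M = −¥31.68M.
Δexcess reserves = Δreserves − Δrequired = −¥1191M − (−¥31.68M) = -¥1159.32 million.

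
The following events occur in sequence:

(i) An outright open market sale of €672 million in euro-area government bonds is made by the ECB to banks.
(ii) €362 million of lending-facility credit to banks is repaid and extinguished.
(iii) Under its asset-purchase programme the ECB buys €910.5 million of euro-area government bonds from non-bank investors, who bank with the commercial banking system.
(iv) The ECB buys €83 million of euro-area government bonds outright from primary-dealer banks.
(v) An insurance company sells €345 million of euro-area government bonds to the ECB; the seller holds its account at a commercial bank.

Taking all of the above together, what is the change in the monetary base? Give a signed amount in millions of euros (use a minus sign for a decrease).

OMO sale (to banks) €672 million: ECB balance sheet contracts → −€672M.
Discount-window repayment €362 million: ECB balance sheet contracts → −€362M.
Asset purchase (from non-banks) €910.5 million: ECB balance sheet expands → +€910.5M.
OMO purchase (from banks) €83 million: ECB balance sheet expands → +€83M.
Asset purchase (from non-banks) €345 million: ECB balance sheet expands → +€345M.
Net: −672 − 362 + 910.5 + 83 + 345 = +€304.5 million.

+€304.5 million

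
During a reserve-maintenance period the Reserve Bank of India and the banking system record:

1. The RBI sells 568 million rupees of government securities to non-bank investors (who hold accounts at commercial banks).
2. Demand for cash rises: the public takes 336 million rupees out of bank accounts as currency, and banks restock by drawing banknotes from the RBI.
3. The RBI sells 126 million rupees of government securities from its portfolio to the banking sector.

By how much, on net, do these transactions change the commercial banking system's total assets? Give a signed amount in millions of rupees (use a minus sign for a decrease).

-904 million

Asset sale (to non-banks) 568 million rupees: bank balance sheets shrink → −568M.
Currency withdrawal 336 million rupees: bank balance sheets shrink → −336M.
OMO sale (to banks) 126 million rupees: just an asset swap on bank balance sheets → 0.
Net: −568 − 336 + 0 = -904 million.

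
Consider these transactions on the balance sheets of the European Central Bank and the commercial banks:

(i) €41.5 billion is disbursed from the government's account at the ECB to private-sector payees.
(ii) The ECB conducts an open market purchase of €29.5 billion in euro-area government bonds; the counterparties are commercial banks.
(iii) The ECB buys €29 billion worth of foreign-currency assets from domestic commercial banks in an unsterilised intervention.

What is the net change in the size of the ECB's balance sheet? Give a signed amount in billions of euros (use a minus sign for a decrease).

Government spending €41.5 billion: only the composition of liabilities changes → 0.
OMO purchase (from banks) €29.5 billion: an ECB asset is acquired → +€29.5B.
FX purchase €29 billion: an ECB asset is acquired → +€29B.
Net: 0 + 29.5 + 29 = +€58.5 billion.

+€58.5 billion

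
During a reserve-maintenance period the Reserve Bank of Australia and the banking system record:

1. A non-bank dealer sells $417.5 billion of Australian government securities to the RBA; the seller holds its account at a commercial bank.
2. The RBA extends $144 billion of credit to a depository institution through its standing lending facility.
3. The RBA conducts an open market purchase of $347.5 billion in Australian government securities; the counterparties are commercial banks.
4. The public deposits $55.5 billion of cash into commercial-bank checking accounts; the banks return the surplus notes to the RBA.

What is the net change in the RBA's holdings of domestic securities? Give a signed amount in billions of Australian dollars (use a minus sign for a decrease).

Asset purchase (from non-banks) $417.5 billion: securities added to the RBA's portfolio → +$417.5B.
Discount-window loan $144 billion: the RBA's securities portfolio is untouched → 0.
OMO purchase (from banks) $347.5 billion: securities added to the RBA's portfolio → +$347.5B.
Currency deposit $55.5 billion: the RBA's securities portfolio is untouched → 0.
Net: 417.5 + 0 + 347.5 + 0 = +$765 billion.

+$765 billion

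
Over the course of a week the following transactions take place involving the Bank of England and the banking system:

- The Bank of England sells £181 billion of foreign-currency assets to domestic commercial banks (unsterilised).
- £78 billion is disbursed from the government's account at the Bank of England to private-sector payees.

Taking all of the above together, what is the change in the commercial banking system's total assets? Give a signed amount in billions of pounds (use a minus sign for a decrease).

+£78 billion

Bank of England balance sheet:
  Assets:      Foreign assets −£181B
  Liabilities: Bank reserves −£103B, Government deposits −£78B
Commercial banking system:
  Assets:      Reserves at CB −£103B, Foreign assets +£181B
  Liabilities: Checkable deposits +£78B
Change in total bank assets = +£78 billion.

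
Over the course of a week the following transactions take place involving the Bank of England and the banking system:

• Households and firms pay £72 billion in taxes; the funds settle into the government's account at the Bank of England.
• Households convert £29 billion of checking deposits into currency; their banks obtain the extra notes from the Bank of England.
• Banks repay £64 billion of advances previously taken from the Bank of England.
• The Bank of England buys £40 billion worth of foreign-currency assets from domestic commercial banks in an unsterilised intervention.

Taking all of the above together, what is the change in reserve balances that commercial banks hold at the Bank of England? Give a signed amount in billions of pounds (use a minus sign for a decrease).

-£125 billion

Government account inflow £72 billion: funds move from bank reserves into the government account → −£72B.
Currency withdrawal £29 billion: banks swap reserves for currency → −£29B.
Discount-window repayment £64 billion: repayment is debited from reserves → −£64B.
FX purchase £40 billion: the Bank of England pays by crediting reserve accounts → +£40B.
Net: −72 − 29 − 64 + 40 = -£125 billion.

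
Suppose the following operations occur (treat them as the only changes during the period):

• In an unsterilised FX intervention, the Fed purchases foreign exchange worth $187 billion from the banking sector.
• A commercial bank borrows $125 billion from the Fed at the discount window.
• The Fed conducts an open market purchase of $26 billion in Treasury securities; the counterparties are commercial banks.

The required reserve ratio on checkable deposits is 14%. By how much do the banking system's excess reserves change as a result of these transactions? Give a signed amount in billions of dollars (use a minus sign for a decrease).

+$338 billion

FX purchase $187 billion: reserves +$187B, deposits 0.
Discount-window loan $125 billion: reserves +$125B, deposits 0.
OMO purchase (from banks) $26 billion: reserves +$26B, deposits 0.
Totals: Δreserves = +$338B, Δdeposits = 0.
Δrequired reserves = 14% × 0 = 0.
Δexcess reserves = Δreserves − Δrequired = +$338B − (0) = +$338 billion.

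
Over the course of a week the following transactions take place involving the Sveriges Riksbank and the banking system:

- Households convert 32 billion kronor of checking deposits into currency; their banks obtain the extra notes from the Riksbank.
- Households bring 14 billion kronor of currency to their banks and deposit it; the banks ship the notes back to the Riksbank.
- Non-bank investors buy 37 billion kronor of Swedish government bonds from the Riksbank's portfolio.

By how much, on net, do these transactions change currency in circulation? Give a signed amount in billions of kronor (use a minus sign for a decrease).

+18 billion

Currency withdrawal 32 billion kronor: notes leave the central bank → +32B.
Currency deposit 14 billion kronor: notes return to the central bank → −14B.
Asset sale (to non-banks) 37 billion kronor: no currency enters or leaves circulation → 0.
Net: 32 − 14 + 0 = +18 billion.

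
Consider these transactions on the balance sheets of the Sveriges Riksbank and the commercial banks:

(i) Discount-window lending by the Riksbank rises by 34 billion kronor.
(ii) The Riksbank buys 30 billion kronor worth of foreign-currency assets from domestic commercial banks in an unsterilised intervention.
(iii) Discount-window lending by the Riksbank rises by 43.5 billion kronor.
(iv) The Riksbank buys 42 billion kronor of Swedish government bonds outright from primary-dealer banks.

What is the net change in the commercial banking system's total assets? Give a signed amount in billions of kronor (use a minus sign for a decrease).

Riksbank balance sheet:
  Assets:      Securities +42B, Loans to banks +77.5B, Foreign assets +30B
  Liabilities: Bank reserves +149.5B
Commercial banking system:
  Assets:      Reserves at CB +149.5B, Securities −42B, Foreign assets −30B
  Liabilities: Borrowings from CB +77.5B
Change in total bank assets = +77.5 billion.

+77.5 billion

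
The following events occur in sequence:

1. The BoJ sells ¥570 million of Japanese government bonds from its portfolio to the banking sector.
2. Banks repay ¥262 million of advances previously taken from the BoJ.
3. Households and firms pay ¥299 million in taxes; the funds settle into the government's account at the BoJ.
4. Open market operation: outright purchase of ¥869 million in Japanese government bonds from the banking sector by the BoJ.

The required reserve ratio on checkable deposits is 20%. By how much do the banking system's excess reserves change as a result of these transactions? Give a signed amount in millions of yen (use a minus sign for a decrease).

-¥202.2 million

OMO sale (to banks) ¥570 million: reserves −¥570M, deposits 0.
Discount-window repayment ¥262 million: reserves −¥262M, deposits 0.
Government account inflow ¥299 million: reserves −¥299M, deposits −¥299M.
OMO purchase (from banks) ¥869 million: reserves +¥869M, deposits 0.
Totals: Δreserves = −¥262M, Δdeposits = −¥299M.
Δrequired reserves = 20% × −¥299M = −¥59.8M.
Δexcess reserves = Δreserves − Δrequired = −¥262M − (−¥59.8M) = -¥202.2 million.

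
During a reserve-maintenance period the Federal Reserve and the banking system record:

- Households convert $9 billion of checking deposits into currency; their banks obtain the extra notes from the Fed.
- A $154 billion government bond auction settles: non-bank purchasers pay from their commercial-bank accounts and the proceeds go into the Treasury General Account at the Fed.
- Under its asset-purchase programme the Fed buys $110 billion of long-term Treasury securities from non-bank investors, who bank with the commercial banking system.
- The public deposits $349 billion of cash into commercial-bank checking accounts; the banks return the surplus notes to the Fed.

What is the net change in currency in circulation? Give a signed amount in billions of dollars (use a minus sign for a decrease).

-$340 billion

Currency withdrawal $9 billion: notes leave the central bank → +$9B.
Government account inflow $154 billion: no currency enters or leaves circulation → 0.
Asset purchase (from non-banks) $110 billion: no currency enters or leaves circulation → 0.
Currency deposit $349 billion: notes return to the central bank → −$349B.
Net: 9 + 0 + 0 − 349 = -$340 billion.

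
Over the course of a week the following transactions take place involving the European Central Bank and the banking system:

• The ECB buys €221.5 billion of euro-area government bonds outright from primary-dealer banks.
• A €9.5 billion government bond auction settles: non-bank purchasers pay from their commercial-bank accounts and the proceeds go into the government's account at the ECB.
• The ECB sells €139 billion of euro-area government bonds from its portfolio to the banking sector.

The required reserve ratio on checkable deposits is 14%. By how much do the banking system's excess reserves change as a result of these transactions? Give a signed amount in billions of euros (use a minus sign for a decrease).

OMO purchase (from banks) €221.5 billion: reserves +€221.5B, deposits 0.
Government account inflow €9.5 billion: reserves −€9.5B, deposits −€9.5B.
OMO sale (to banks) €139 billion: reserves −€139B, deposits 0.
Totals: Δreserves = +€73B, Δdeposits = −€9.5B.
Δrequired reserves = 14% × −€9.5B = −€1.33B.
Δexcess reserves = Δreserves − Δrequired = +€73B − (−€1.33B) = +€74.33 billion.

+€74.33 billion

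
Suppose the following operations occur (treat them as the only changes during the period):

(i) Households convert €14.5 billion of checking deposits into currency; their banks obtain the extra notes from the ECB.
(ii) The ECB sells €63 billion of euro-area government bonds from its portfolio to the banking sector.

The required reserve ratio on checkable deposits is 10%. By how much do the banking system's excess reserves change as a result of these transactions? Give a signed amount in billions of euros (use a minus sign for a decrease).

-€76.05 billion

Currency withdrawal €14.5 billion: reserves −€14.5B, deposits −€14.5B.
OMO sale (to banks) €63 billion: reserves −€63B, deposits 0.
Totals: Δreserves = −€77.5B, Δdeposits = −€14.5B.
Δrequired reserves = 10% × −€14.5B = −€1.45B.
Δexcess reserves = Δreserves − Δrequired = −€77.5B − (−€1.45B) = -€76.05 billion.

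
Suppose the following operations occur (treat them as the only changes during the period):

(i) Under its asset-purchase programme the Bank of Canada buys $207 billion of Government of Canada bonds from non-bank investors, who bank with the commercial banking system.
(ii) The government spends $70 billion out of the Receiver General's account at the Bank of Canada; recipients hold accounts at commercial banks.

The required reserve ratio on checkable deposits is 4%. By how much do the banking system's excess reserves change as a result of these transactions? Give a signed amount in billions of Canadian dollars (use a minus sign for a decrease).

+$265.92 billion

Asset purchase (from non-banks) $207 billion: reserves +$207B, deposits +$207B.
Government spending $70 billion: reserves +$70B, deposits +$70B.
Totals: Δreserves = +$277B, Δdeposits = +$277B.
Δrequired reserves = 4% × +$277B = +$11.08B.
Δexcess reserves = Δreserves − Δrequired = +$277B − (+$11.08B) = +$265.92 billion.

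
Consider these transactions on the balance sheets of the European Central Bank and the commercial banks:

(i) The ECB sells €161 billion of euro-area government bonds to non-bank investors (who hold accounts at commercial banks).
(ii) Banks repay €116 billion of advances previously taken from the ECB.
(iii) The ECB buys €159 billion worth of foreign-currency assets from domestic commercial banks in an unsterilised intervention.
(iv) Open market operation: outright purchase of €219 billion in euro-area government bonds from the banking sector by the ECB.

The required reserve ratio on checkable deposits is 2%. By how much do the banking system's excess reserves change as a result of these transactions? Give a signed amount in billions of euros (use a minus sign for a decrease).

Asset sale (to non-banks) €161 billion: reserves −€161B, deposits −€161B.
Discount-window repayment €116 billion: reserves −€116B, deposits 0.
FX purchase €159 billion: reserves +€159B, deposits 0.
OMO purchase (from banks) €219 billion: reserves +€219B, deposits 0.
Totals: Δreserves = +€101B, Δdeposits = −€161B.
Δrequired reserves = 2% × −€161B = −€3.22B.
Δexcess reserves = Δreserves − Δrequired = +€101B − (−€3.22B) = +€104.22 billion.

+€104.22 billion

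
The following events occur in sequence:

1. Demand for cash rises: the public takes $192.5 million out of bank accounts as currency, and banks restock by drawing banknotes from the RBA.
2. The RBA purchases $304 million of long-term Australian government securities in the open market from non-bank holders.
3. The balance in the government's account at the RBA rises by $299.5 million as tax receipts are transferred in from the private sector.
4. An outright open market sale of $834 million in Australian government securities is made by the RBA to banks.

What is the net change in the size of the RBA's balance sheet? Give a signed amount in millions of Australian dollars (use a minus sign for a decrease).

-$530 million

Currency withdrawal $192.5 million: only the composition of liabilities changes → 0.
Asset purchase (from non-banks) $304 million: an RBA asset is acquired → +$304M.
Government account inflow $299.5 million: only the composition of liabilities changes → 0.
OMO sale (to banks) $834 million: an RBA asset is shed → −$834M.
Net: 0 + 304 + 0 − 834 = -$530 million.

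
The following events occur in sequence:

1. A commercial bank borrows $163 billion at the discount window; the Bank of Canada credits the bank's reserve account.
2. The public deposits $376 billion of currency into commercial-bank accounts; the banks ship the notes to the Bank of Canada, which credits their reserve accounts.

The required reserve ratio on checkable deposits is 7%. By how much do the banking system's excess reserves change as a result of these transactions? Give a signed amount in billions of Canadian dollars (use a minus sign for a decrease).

Discount-window loan $163 billion: reserves +$163B, deposits 0.
Currency deposit $376 billion: reserves +$376B, deposits +$376B.
Totals: Δreserves = +$539B, Δdeposits = +$376B.
Δrequired reserves = 7% × +$376B = +$26.32B.
Δexcess reserves = Δreserves − Δrequired = +$539B − (+$26.32B) = +$512.68 billion.

+$512.68 billion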